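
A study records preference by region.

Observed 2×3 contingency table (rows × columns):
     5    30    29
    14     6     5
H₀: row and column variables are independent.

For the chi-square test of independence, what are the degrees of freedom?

df = (r−1)(c−1) = (2−1)·(3−1) = 2

degrees of freedom = 2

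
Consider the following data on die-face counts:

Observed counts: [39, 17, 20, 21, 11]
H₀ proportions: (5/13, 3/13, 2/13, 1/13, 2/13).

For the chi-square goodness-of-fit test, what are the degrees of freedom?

degrees of freedom = 4

df = k − 1 = 5 − 1 = 4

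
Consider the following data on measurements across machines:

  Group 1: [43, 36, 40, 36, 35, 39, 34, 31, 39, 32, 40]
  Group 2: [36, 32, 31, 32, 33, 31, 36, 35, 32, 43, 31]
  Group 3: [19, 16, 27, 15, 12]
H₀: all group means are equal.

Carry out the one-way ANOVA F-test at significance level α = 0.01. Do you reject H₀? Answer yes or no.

reject H₀: yes

Group means [36.82, 33.82, 17.80], grand mean 32.074
SSB = Σnᵢ(x̄ᵢ−x̄)² = 1299.779; SSW = ΣΣ(x−x̄ᵢ)² = 398.073
MSB = 1299.779/2 = 649.8896; MSW = 398.073/24 = 16.5864
F = MSB/MSW = 39.1822
df = (2, 24)
p-value (upper-tail) = 0.00000
At α=0.01: p < α → reject H₀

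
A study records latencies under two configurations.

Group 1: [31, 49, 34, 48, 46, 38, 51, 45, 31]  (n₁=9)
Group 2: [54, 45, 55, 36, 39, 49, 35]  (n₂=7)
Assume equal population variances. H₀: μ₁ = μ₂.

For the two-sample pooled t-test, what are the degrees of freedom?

df = n₁ + n₂ − 2 = 9 + 7 − 2 = 14

degrees of freedom = 14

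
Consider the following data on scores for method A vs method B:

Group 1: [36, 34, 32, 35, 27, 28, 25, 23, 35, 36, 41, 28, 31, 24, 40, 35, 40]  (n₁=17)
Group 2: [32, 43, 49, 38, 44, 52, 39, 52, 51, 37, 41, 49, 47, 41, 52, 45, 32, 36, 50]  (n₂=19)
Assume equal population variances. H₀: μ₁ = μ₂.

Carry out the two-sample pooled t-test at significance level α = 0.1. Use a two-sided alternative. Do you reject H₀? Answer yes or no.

x̄₁=32.353, s₁=5.711, n₁=17
x̄₂=43.684, s₂=6.733, n₂=19
s_p² = [16·5.711² + 18·6.733²]/34 = 39.3526
SE = √(s_p²·(1/17+1/19)) = 2.0943
t = (32.353−43.684)/2.0943 = -5.4106
df = 34
p-value (two-sided) = 0.00001
At α=0.1: p < α → reject H₀

reject H₀: yes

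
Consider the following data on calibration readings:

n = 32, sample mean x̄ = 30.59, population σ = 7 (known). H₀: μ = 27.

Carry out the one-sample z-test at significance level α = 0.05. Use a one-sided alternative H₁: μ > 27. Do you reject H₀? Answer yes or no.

reject H₀: yes

SE = σ/√n = 7/√32 = 1.2374
z = (x̄−μ₀)/SE = (30.59−27)/1.2374 = 2.9012
p-value (one-sided, H₁ greater) = 0.00186
At α=0.05: p < α → reject H₀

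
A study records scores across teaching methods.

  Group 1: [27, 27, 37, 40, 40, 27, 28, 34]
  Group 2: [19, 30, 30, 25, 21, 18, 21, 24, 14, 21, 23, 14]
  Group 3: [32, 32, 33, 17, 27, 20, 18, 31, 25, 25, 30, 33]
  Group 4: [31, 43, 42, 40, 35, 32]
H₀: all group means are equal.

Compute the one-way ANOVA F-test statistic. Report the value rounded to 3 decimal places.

test statistic = 12.390

Group means [32.50, 21.67, 26.92, 37.17], grand mean 28.053
SSB = Σnᵢ(x̄ᵢ−x̄)² = 1161.478; SSW = ΣΣ(x−x̄ᵢ)² = 1062.417
MSB = 1161.478/3 = 387.1594; MSW = 1062.417/34 = 31.2475
F = MSB/MSW = 12.3901
df = (3, 34)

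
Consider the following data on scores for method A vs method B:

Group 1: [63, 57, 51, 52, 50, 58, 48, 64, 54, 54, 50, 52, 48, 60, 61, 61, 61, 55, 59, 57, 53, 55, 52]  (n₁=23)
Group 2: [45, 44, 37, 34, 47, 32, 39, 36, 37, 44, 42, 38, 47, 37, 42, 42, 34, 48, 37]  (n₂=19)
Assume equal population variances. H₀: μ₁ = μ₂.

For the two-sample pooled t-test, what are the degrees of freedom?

degrees of freedom = 40

df = n₁ + n₂ − 2 = 23 + 19 − 2 = 40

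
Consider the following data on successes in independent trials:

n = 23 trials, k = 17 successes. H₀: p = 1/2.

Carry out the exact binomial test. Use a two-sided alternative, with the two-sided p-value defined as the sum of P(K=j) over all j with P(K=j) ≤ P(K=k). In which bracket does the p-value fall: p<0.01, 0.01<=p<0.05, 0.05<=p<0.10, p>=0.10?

Exact binomial: n=23, k=17, p₀=1/2=0.5000
P(X=j) = C(n,j)·p₀^j·(1−p₀)^(n−j); p = Σ P(X=j) over j with P(X=j) ≤ P(X=17)
p-value (two-sided) = 0.03469
→ bracket: 0.01<=p<0.05

p-value bracket: 0.01<=p<0.05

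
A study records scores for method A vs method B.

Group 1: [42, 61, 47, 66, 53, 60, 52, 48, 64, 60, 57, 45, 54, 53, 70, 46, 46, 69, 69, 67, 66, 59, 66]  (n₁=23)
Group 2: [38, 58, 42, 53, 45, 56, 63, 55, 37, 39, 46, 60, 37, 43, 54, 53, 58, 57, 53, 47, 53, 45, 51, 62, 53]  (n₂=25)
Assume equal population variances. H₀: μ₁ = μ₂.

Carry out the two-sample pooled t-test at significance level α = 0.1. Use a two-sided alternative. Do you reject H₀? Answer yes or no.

reject H₀: yes

x̄₁=57.391, s₁=8.897, n₁=23
x̄₂=50.320, s₂=7.909, n₂=25
s_p² = [22·8.897² + 24·7.909²]/46 = 70.4982
SE = √(s_p²·(1/23+1/25)) = 2.4259
t = (57.391−50.320)/2.4259 = 2.9149
df = 46
p-value (two-sided) = 0.00548
At α=0.1: p < α → reject H₀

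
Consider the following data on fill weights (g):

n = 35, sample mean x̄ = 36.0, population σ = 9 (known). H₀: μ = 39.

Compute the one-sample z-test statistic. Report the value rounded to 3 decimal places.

test statistic = -1.972

SE = σ/√n = 9/√35 = 1.5213
z = (x̄−μ₀)/SE = (36.0−39)/1.5213 = -1.9720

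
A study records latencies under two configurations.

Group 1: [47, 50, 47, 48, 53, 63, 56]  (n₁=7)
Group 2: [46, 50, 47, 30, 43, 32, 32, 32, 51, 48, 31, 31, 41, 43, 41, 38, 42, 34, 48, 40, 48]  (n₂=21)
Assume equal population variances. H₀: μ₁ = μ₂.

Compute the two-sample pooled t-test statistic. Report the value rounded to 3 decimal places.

x̄₁=52.000, s₁=5.888, n₁=7
x̄₂=40.381, s₂=7.117, n₂=21
s_p² = [6·5.888² + 20·7.117²]/26 = 46.9597
SE = √(s_p²·(1/7+1/21)) = 2.9908
t = (52.000−40.381)/2.9908 = 3.8850
df = 26

test statistic = 3.885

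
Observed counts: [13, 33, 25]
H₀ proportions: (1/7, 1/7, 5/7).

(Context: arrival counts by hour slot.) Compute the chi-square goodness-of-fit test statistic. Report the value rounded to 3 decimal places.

n = 71; E_i = n·p_i = [10.14, 10.14, 50.71]
χ² = (13−10.14)²/10.14 + (33−10.14)²/10.14 + (25−50.71)²/50.71 = 65.3521
df = 2

test statistic = 65.352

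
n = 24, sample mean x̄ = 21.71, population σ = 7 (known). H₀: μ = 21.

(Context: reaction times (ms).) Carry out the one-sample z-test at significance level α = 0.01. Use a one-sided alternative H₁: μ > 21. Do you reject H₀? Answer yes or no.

SE = σ/√n = 7/√24 = 1.4289
z = (x̄−μ₀)/SE = (21.71−21)/1.4289 = 0.4969
p-value (one-sided, H₁ greater) = 0.30963
At α=0.01: p ≥ α → fail to reject H₀

reject H₀: no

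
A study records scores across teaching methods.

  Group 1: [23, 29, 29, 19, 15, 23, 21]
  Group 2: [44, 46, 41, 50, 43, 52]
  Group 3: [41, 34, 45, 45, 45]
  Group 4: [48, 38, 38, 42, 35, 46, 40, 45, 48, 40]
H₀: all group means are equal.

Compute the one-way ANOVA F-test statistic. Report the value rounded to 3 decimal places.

test statistic = 34.534

Group means [22.71, 46.00, 42.00, 42.00], grand mean 38.036
SSB = Σnᵢ(x̄ᵢ−x̄)² = 2259.536; SSW = ΣΣ(x−x̄ᵢ)² = 523.429
MSB = 2259.536/3 = 753.1786; MSW = 523.429/24 = 21.8095
F = MSB/MSW = 34.5344
df = (3, 24)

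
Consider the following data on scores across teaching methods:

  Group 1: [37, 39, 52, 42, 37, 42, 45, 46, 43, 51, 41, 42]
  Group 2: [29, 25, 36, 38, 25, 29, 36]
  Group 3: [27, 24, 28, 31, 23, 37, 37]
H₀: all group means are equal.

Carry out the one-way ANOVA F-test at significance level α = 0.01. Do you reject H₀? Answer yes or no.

Group means [43.08, 31.14, 29.57], grand mean 36.231
SSB = Σnᵢ(x̄ᵢ−x̄)² = 1055.127; SSW = ΣΣ(x−x̄ᵢ)² = 627.488
MSB = 1055.127/2 = 527.5636; MSW = 627.488/23 = 27.2821
F = MSB/MSW = 19.3374
df = (2, 23)
p-value (upper-tail) = 0.00001
At α=0.01: p < α → reject H₀

reject H₀: yes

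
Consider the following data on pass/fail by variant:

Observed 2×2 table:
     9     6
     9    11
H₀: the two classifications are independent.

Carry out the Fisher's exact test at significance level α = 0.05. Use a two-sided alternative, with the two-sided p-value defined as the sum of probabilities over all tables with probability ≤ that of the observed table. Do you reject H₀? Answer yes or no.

Margins: r₁=15, r₂=20, c₁=18, c₂=17, n=35
p_obs = C(15,9)·C(20,9)/C(35,18); sum pmf over tables with pmf ≤ p_obs
p-value (two-sided) = 0.49979
At α=0.05: p ≥ α → fail to reject H₀

reject H₀: no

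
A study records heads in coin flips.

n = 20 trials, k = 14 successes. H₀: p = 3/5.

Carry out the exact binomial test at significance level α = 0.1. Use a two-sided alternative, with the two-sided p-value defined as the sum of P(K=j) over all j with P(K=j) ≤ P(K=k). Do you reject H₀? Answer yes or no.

reject H₀: no

Exact binomial: n=20, k=14, p₀=3/5=0.6000
P(X=j) = C(n,j)·p₀^j·(1−p₀)^(n−j); p = Σ P(X=j) over j with P(X=j) ≤ P(X=14)
p-value (two-sided) = 0.49467
At α=0.1: p ≥ α → fail to reject H₀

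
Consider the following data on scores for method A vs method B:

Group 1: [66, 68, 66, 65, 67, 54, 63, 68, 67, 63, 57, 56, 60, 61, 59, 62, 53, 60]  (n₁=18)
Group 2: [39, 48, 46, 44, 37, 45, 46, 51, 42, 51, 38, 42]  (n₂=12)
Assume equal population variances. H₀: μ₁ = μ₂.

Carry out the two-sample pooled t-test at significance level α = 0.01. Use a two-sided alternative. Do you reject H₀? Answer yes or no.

reject H₀: yes

x̄₁=61.944, s₁=4.783, n₁=18
x̄₂=44.083, s₂=4.680, n₂=12
s_p² = [17·4.783² + 11·4.680²]/28 = 22.4950
SE = √(s_p²·(1/18+1/12)) = 1.7676
t = (61.944−44.083)/1.7676 = 10.1049
df = 28
p-value (two-sided) = 0.00000
At α=0.01: p < α → reject H₀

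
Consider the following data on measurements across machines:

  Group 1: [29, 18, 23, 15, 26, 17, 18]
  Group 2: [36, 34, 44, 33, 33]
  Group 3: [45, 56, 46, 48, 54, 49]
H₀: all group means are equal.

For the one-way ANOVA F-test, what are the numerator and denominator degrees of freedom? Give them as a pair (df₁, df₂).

degrees of freedom = [2, 15]

k = 3 groups, N = 18 total
df = (k−1, N−k) = (3−1, 18−3) = (2, 15)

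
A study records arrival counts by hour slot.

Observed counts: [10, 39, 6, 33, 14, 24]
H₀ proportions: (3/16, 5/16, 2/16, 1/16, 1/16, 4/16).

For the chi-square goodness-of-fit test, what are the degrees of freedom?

degrees of freedom = 5

df = k − 1 = 6 − 1 = 5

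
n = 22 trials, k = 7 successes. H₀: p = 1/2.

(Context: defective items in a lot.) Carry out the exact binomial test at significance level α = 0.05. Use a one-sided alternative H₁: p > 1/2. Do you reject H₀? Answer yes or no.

reject H₀: no

Exact binomial: n=22, k=7, p₀=1/2=0.5000
P(X≥7) from Σ C(n,i)·p₀^i·(1−p₀)^(n−i)
p-value (one-sided, H₁ greater) = 0.97376
At α=0.05: p ≥ α → fail to reject H₀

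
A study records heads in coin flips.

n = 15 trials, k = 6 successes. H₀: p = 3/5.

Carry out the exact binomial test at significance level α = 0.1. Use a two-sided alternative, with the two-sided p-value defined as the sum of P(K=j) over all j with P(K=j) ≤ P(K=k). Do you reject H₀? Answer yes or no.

reject H₀: no

Exact binomial: n=15, k=6, p₀=3/5=0.6000
P(X=j) = C(n,j)·p₀^j·(1−p₀)^(n−j); p = Σ P(X=j) over j with P(X=j) ≤ P(X=6)
p-value (two-sided) = 0.12216
At α=0.1: p ≥ α → fail to reject H₀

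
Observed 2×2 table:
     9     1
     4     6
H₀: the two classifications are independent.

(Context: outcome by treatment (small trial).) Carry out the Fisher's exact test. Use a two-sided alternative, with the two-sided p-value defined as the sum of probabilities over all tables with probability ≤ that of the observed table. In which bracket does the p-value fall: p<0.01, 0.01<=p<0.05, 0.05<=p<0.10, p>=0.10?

p-value bracket: 0.05<=p<0.10

Margins: r₁=10, r₂=10, c₁=13, c₂=7, n=20
p_obs = C(10,9)·C(10,4)/C(20,13); sum pmf over tables with pmf ≤ p_obs
p-value (two-sided) = 0.05728
→ bracket: 0.05<=p<0.10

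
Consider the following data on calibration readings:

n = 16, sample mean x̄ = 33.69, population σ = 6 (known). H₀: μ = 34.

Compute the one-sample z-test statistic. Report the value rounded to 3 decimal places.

test statistic = -0.207

SE = σ/√n = 6/√16 = 1.5000
z = (x̄−μ₀)/SE = (33.69−34)/1.5000 = -0.2067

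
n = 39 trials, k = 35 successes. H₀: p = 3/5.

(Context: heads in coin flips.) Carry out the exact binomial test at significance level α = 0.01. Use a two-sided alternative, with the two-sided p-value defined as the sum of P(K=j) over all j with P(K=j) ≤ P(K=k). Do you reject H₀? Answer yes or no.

reject H₀: yes

Exact binomial: n=39, k=35, p₀=3/5=0.6000
P(X=j) = C(n,j)·p₀^j·(1−p₀)^(n−j); p = Σ P(X=j) over j with P(X=j) ≤ P(X=35)
p-value (two-sided) = 0.00006
At α=0.01: p < α → reject H₀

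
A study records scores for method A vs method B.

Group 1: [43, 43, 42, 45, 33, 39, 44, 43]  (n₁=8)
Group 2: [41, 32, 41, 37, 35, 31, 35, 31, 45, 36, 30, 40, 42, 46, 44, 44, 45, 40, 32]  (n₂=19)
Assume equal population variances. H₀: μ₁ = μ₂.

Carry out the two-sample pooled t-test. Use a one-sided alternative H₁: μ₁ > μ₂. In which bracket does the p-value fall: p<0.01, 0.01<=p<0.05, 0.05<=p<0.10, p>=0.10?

x̄₁=41.500, s₁=3.854, n₁=8
x̄₂=38.263, s₂=5.435, n₂=19
s_p² = [7·3.854² + 18·5.435²]/25 = 25.4274
SE = √(s_p²·(1/8+1/19)) = 2.1253
t = (41.500−38.263)/2.1253 = 1.5230
df = 25
p-value (one-sided, H₁ greater) = 0.07015
→ bracket: 0.05<=p<0.10

p-value bracket: 0.05<=p<0.10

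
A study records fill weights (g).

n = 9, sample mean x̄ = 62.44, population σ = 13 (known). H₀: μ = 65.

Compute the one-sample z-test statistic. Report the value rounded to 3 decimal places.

SE = σ/√n = 13/√9 = 4.3333
z = (x̄−μ₀)/SE = (62.44−65)/4.3333 = -0.5908

test statistic = -0.591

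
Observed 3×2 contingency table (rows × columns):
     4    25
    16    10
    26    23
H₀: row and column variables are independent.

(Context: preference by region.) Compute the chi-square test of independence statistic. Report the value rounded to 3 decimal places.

Row totals [29, 26, 49], col totals [46, 58], n=104
χ² = (4−12.83)²/12.83 + (25−16.17)²/16.17 + (16−11.50)²/11.50 + (10−14.50)²/14.50 + (26−21.67)²/21.67 + (23−27.33)²/27.33 = 15.5982
df = 2

test statistic = 15.598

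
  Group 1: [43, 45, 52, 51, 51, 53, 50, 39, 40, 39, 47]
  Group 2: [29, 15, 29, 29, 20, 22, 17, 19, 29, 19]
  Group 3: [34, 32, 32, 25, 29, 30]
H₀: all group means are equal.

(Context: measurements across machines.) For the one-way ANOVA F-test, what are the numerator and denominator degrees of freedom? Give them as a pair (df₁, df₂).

degrees of freedom = [2, 24]

k = 3 groups, N = 27 total
df = (k−1, N−k) = (3−1, 27−3) = (2, 24)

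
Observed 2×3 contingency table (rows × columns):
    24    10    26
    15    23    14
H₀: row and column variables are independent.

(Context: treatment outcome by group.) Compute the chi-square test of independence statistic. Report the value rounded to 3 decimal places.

test statistic = 10.279

Row totals [60, 52], col totals [39, 33, 40], n=112
χ² = (24−20.89)²/20.89 + (10−17.68)²/17.68 + (26−21.43)²/21.43 + (15−18.11)²/18.11 + (23−15.32)²/15.32 + (14−18.57)²/18.57 = 10.2792
df = 2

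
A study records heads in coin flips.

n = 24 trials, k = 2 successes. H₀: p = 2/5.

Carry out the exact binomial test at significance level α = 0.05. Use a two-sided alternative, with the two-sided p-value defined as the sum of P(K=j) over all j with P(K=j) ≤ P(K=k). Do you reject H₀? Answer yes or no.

Exact binomial: n=24, k=2, p₀=2/5=0.4000
P(X=j) = C(n,j)·p₀^j·(1−p₀)^(n−j); p = Σ P(X=j) over j with P(X=j) ≤ P(X=2)
p-value (two-sided) = 0.00120
At α=0.05: p < α → reject H₀

reject H₀: yes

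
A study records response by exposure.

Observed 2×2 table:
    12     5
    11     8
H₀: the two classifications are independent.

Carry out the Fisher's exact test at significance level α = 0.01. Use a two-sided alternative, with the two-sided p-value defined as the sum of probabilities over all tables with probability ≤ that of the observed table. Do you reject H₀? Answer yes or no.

Margins: r₁=17, r₂=19, c₁=23, c₂=13, n=36
p_obs = C(17,12)·C(19,11)/C(36,23); sum pmf over tables with pmf ≤ p_obs
p-value (two-sided) = 0.50179
At α=0.01: p ≥ α → fail to reject H₀

reject H₀: no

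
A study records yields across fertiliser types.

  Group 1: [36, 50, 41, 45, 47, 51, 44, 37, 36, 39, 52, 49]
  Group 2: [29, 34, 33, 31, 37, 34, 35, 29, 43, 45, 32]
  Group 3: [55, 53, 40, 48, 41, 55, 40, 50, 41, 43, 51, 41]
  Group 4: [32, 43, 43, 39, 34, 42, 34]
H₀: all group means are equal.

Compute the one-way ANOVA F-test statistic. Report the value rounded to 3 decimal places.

Group means [43.92, 34.73, 46.50, 38.14], grand mean 41.286
SSB = Σnᵢ(x̄ᵢ−x̄)² = 951.616; SSW = ΣΣ(x−x̄ᵢ)² = 1208.956
MSB = 951.616/3 = 317.2053; MSW = 1208.956/38 = 31.8146
F = MSB/MSW = 9.9704
df = (3, 38)

test statistic = 9.970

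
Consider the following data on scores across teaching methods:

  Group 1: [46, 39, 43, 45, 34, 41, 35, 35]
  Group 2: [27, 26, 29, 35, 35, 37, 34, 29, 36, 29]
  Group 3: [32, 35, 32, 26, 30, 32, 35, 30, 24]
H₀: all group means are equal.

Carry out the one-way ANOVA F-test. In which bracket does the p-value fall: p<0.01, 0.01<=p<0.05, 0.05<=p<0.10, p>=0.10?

p-value bracket: p<0.01

Group means [39.75, 31.70, 30.67], grand mean 33.741
SSB = Σnᵢ(x̄ᵢ−x̄)² = 415.585; SSW = ΣΣ(x−x̄ᵢ)² = 417.600
MSB = 415.585/2 = 207.7926; MSW = 417.600/24 = 17.4000
F = MSB/MSW = 11.9421
df = (2, 24)
p-value (upper-tail) = 0.00025
→ bracket: p<0.01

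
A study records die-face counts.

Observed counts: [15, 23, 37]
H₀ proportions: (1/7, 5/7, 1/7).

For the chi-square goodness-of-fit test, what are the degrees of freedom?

df = k − 1 = 3 − 1 = 2

degrees of freedom = 2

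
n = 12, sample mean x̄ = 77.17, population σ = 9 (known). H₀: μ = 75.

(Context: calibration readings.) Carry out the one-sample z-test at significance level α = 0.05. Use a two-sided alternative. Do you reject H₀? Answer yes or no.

SE = σ/√n = 9/√12 = 2.5981
z = (x̄−μ₀)/SE = (77.17−75)/2.5981 = 0.8352
p-value (two-sided) = 0.40359
At α=0.05: p ≥ α → fail to reject H₀

reject H₀: no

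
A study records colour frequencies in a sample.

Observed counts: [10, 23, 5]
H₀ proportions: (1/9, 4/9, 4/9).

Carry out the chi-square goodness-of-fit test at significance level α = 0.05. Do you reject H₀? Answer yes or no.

n = 38; E_i = n·p_i = [4.22, 16.89, 16.89]
χ² = (10−4.22)²/4.22 + (23−16.89)²/16.89 + (5−16.89)²/16.89 = 18.4868
df = 2
p-value (upper-tail) = 0.00010
At α=0.05: p < α → reject H₀

reject H₀: yes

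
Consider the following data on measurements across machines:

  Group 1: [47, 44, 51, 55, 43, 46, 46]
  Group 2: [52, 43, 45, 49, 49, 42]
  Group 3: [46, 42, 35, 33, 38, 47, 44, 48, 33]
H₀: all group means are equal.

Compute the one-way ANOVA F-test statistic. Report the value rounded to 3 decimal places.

Group means [47.43, 46.67, 40.67], grand mean 44.455
SSB = Σnᵢ(x̄ᵢ−x̄)² = 220.407; SSW = ΣΣ(x−x̄ᵢ)² = 475.048
MSB = 220.407/2 = 110.2035; MSW = 475.048/19 = 25.0025
F = MSB/MSW = 4.4077
df = (2, 19)

test statistic = 4.408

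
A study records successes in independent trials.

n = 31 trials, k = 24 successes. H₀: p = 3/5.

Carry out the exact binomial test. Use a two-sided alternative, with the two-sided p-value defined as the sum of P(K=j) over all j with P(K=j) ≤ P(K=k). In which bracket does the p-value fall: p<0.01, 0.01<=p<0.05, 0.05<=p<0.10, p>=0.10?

Exact binomial: n=31, k=24, p₀=3/5=0.6000
P(X=j) = C(n,j)·p₀^j·(1−p₀)^(n−j); p = Σ P(X=j) over j with P(X=j) ≤ P(X=24)
p-value (two-sided) = 0.06498
→ bracket: 0.05<=p<0.10

p-value bracket: 0.05<=p<0.10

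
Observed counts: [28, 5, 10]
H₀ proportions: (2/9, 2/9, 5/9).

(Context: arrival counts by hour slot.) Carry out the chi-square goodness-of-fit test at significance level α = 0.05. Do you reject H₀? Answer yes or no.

n = 43; E_i = n·p_i = [9.56, 9.56, 23.89]
χ² = (28−9.56)²/9.56 + (5−9.56)²/9.56 + (10−23.89)²/23.89 = 45.8488
df = 2
p-value (upper-tail) = 0.00000
At α=0.05: p < α → reject H₀

reject H₀: yes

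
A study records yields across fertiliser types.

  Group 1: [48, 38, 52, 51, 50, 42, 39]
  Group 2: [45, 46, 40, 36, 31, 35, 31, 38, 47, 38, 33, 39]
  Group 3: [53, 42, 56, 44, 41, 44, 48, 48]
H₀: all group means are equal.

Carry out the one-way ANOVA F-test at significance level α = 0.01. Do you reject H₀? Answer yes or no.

Group means [45.71, 38.25, 47.00], grand mean 42.778
SSB = Σnᵢ(x̄ᵢ−x̄)² = 448.988; SSW = ΣΣ(x−x̄ᵢ)² = 741.679
MSB = 448.988/2 = 224.4940; MSW = 741.679/24 = 30.9033
F = MSB/MSW = 7.2644
df = (2, 24)
p-value (upper-tail) = 0.00341
At α=0.01: p < α → reject H₀

reject H₀: yes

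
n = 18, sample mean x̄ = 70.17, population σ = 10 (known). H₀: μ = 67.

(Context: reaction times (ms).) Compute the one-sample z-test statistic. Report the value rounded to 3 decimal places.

SE = σ/√n = 10/√18 = 2.3570
z = (x̄−μ₀)/SE = (70.17−67)/2.3570 = 1.3449

test statistic = 1.345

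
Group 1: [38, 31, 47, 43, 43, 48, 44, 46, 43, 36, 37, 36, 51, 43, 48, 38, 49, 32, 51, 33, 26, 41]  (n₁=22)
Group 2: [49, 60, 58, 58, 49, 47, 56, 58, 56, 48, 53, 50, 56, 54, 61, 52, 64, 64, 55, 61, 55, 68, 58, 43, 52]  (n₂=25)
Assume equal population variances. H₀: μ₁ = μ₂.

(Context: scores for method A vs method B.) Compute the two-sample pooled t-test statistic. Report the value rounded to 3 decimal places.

x̄₁=41.091, s₁=6.907, n₁=22
x̄₂=55.400, s₂=5.916, n₂=25
s_p² = [21·6.907² + 24·5.916²]/45 = 40.9293
SE = √(s_p²·(1/22+1/25)) = 1.8702
t = (41.091−55.400)/1.8702 = -7.6512
df = 45

test statistic = -7.651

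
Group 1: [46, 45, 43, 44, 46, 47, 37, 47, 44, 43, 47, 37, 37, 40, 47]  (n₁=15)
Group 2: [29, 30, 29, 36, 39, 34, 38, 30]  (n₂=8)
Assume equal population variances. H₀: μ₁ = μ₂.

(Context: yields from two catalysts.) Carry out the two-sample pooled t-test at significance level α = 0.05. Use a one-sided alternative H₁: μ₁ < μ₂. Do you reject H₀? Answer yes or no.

reject H₀: no

x̄₁=43.333, s₁=3.811, n₁=15
x̄₂=33.125, s₂=4.155, n₂=8
s_p² = [14·3.811² + 7·4.155²]/21 = 15.4385
SE = √(s_p²·(1/15+1/8)) = 1.7202
t = (43.333−33.125)/1.7202 = 5.9344
df = 21
p-value (one-sided, H₁ less) = 1.00000
At α=0.05: p ≥ α → fail to reject H₀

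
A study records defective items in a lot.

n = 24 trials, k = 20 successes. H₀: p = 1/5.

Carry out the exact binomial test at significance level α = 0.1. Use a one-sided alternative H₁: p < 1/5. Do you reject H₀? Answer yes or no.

reject H₀: no

Exact binomial: n=24, k=20, p₀=1/5=0.2000
P(X≤20) from Σ C(n,i)·p₀^i·(1−p₀)^(n−i)
p-value (one-sided, H₁ less) = 1.00000
At α=0.1: p ≥ α → fail to reject H₀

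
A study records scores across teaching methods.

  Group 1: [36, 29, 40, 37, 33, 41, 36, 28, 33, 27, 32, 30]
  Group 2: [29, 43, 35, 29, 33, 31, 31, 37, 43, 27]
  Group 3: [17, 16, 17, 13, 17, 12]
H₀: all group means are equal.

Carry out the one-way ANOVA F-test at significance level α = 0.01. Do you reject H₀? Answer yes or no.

reject H₀: yes

Group means [33.50, 33.80, 15.33], grand mean 29.714
SSB = Σnᵢ(x̄ᵢ−x̄)² = 1579.781; SSW = ΣΣ(x−x̄ᵢ)² = 545.933
MSB = 1579.781/2 = 789.8905; MSW = 545.933/25 = 21.8373
F = MSB/MSW = 36.1716
df = (2, 25)
p-value (upper-tail) = 0.00000
At α=0.01: p < α → reject H₀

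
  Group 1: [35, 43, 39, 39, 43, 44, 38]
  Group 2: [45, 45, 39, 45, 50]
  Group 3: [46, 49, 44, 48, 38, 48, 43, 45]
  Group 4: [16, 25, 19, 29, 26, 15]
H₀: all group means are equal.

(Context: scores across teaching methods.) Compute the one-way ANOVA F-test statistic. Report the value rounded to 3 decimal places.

Group means [40.14, 44.80, 45.12, 21.67], grand mean 38.308
SSB = Σnᵢ(x̄ᵢ−x̄)² = 2267.673; SSW = ΣΣ(x−x̄ᵢ)² = 381.865
MSB = 2267.673/3 = 755.8910; MSW = 381.865/22 = 17.3575
F = MSB/MSW = 43.5483
df = (3, 22)

test statistic = 43.548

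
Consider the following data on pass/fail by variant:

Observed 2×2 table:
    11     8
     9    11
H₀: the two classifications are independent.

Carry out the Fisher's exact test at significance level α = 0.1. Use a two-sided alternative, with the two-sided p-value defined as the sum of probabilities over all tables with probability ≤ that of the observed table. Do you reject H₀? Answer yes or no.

reject H₀: no

Margins: r₁=19, r₂=20, c₁=20, c₂=19, n=39
p_obs = C(19,11)·C(20,9)/C(39,20); sum pmf over tables with pmf ≤ p_obs
p-value (two-sided) = 0.52725
At α=0.1: p ≥ α → fail to reject H₀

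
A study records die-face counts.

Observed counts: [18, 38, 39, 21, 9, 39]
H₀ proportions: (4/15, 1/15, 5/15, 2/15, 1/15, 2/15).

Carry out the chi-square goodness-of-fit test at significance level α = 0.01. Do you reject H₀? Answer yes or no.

n = 164; E_i = n·p_i = [43.73, 10.93, 54.67, 21.87, 10.93, 21.87]
χ² = (18−43.73)²/43.73 + (38−10.93)²/10.93 + (39−54.67)²/54.67 + (21−21.87)²/21.87 + (9−10.93)²/10.93 + (39−21.87)²/21.87 = 100.4390
df = 5
p-value (upper-tail) = 0.00000
At α=0.01: p < α → reject H₀

reject H₀: yes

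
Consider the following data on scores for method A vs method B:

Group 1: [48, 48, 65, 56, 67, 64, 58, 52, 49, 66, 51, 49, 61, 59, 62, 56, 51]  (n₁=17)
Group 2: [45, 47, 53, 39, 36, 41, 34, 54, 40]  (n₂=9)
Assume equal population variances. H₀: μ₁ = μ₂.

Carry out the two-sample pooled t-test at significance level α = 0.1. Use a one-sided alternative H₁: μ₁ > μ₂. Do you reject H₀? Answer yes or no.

reject H₀: yes

x̄₁=56.588, s₁=6.737, n₁=17
x̄₂=43.222, s₂=7.067, n₂=9
s_p² = [16·6.737² + 8·7.067²]/24 = 46.9031
SE = √(s_p²·(1/17+1/9)) = 2.8232
t = (56.588−43.222)/2.8232 = 4.7344
df = 24
p-value (one-sided, H₁ greater) = 0.00004
At α=0.1: p < α → reject H₀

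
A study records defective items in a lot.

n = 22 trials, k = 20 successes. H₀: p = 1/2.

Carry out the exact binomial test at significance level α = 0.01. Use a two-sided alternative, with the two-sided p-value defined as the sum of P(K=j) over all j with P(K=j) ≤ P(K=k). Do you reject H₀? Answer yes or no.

reject H₀: yes

Exact binomial: n=22, k=20, p₀=1/2=0.5000
P(X=j) = C(n,j)·p₀^j·(1−p₀)^(n−j); p = Σ P(X=j) over j with P(X=j) ≤ P(X=20)
p-value (two-sided) = 0.00012
At α=0.01: p < α → reject H₀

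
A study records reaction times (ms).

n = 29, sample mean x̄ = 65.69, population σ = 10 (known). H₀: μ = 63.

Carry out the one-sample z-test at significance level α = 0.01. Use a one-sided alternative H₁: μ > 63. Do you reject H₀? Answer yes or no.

reject H₀: no

SE = σ/√n = 10/√29 = 1.8570
z = (x̄−μ₀)/SE = (65.69−63)/1.8570 = 1.4486
p-value (one-sided, H₁ greater) = 0.07372
At α=0.01: p ≥ α → fail to reject H₀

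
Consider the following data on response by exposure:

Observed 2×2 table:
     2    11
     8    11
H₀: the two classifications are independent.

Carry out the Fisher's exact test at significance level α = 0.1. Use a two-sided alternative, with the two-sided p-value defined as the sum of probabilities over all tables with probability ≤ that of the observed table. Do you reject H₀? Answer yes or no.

reject H₀: no

Margins: r₁=13, r₂=19, c₁=10, c₂=22, n=32
p_obs = C(13,2)·C(19,8)/C(32,10); sum pmf over tables with pmf ≤ p_obs
p-value (two-sided) = 0.14083
At α=0.1: p ≥ α → fail to reject H₀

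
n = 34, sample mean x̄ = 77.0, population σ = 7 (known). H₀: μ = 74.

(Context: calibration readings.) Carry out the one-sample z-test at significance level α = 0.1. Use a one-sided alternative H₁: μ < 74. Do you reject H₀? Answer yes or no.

reject H₀: no

SE = σ/√n = 7/√34 = 1.2005
z = (x̄−μ₀)/SE = (77.0−74)/1.2005 = 2.4990
p-value (one-sided, H₁ less) = 0.99377
At α=0.1: p ≥ α → fail to reject H₀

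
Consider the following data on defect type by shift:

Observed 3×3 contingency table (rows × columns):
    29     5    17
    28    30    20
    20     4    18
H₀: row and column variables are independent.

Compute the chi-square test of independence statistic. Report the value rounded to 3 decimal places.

test statistic = 21.051

Row totals [51, 78, 42], col totals [77, 39, 55], n=171
χ² = (29−22.96)²/22.96 + (5−11.63)²/11.63 + (17−16.40)²/16.40 + (28−35.12)²/35.12 + (30−17.79)²/17.79 + (20−25.09)²/25.09 + (20−18.91)²/18.91 + (4−9.58)²/9.58 + (18−13.51)²/13.51 = 21.0511
df = 4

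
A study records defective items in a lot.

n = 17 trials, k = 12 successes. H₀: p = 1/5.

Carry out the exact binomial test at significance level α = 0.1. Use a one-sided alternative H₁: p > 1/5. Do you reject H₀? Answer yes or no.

reject H₀: yes

Exact binomial: n=17, k=12, p₀=1/5=0.2000
P(X≥12) from Σ C(n,i)·p₀^i·(1−p₀)^(n−i)
p-value (one-sided, H₁ greater) = 0.00001
At α=0.1: p < α → reject H₀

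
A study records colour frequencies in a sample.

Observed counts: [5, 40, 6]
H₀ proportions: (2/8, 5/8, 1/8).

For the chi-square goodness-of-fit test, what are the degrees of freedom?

df = k − 1 = 3 − 1 = 2

degrees of freedom = 2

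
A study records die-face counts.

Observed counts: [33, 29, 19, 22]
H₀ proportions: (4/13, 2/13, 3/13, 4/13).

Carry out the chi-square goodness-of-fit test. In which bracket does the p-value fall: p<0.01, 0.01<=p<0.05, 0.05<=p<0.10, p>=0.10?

p-value bracket: p<0.01

n = 103; E_i = n·p_i = [31.69, 15.85, 23.77, 31.69]
χ² = (33−31.69)²/31.69 + (29−15.85)²/15.85 + (19−23.77)²/23.77 + (22−31.69)²/31.69 = 14.8940
df = 3
p-value (upper-tail) = 0.00191
→ bracket: p<0.01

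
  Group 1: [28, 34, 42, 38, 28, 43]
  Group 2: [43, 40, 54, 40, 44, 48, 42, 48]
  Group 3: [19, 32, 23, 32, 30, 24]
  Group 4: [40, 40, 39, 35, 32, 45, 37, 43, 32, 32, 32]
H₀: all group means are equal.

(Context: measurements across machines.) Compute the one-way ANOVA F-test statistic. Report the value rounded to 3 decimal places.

Group means [35.50, 44.88, 26.67, 37.00], grand mean 36.742
SSB = Σnᵢ(x̄ᵢ−x̄)² = 1148.227; SSW = ΣΣ(x−x̄ᵢ)² = 755.708
MSB = 1148.227/3 = 382.7424; MSW = 755.708/27 = 27.9892
F = MSB/MSW = 13.6746
df = (3, 27)

test statistic = 13.675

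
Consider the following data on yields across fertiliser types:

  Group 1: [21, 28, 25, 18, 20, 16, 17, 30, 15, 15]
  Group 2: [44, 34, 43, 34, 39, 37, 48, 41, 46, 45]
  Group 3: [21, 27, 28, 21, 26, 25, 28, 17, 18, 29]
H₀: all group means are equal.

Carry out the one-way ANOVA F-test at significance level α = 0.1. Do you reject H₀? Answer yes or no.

reject H₀: yes

Group means [20.50, 41.10, 24.00], grand mean 28.533
SSB = Σnᵢ(x̄ᵢ−x̄)² = 2430.067; SSW = ΣΣ(x−x̄ᵢ)² = 661.400
MSB = 2430.067/2 = 1215.0333; MSW = 661.400/27 = 24.4963
F = MSB/MSW = 49.6007
df = (2, 27)
p-value (upper-tail) = 0.00000
At α=0.1: p < α → reject H₀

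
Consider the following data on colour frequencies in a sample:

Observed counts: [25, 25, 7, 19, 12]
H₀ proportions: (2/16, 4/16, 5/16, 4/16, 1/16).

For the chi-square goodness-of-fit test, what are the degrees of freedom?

degrees of freedom = 4

df = k − 1 = 5 − 1 = 4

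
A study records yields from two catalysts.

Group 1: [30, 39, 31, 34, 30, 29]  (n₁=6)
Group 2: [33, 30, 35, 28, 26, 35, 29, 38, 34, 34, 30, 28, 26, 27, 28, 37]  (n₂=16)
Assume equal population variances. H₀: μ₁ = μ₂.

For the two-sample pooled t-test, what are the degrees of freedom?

degrees of freedom = 20

df = n₁ + n₂ − 2 = 6 + 16 − 2 = 20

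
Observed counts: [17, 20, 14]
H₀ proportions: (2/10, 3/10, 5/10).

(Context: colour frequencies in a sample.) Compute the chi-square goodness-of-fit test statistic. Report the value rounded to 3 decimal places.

n = 51; E_i = n·p_i = [10.20, 15.30, 25.50]
χ² = (17−10.20)²/10.20 + (20−15.30)²/15.30 + (14−25.50)²/25.50 = 11.1634
df = 2

test statistic = 11.163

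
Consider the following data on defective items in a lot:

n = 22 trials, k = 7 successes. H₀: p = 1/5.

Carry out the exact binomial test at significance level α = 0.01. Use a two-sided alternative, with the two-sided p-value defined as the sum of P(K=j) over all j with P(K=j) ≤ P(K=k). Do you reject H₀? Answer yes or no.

reject H₀: no

Exact binomial: n=22, k=7, p₀=1/5=0.2000
P(X=j) = C(n,j)·p₀^j·(1−p₀)^(n−j); p = Σ P(X=j) over j with P(X=j) ≤ P(X=7)
p-value (two-sided) = 0.18091
At α=0.01: p ≥ α → fail to reject H₀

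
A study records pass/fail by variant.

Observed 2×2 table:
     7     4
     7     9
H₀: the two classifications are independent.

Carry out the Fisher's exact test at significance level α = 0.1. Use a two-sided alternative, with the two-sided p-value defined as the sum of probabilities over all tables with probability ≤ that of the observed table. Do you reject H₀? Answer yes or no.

Margins: r₁=11, r₂=16, c₁=14, c₂=13, n=27
p_obs = C(11,7)·C(16,7)/C(27,14); sum pmf over tables with pmf ≤ p_obs
p-value (two-sided) = 0.44007
At α=0.1: p ≥ α → fail to reject H₀

reject H₀: no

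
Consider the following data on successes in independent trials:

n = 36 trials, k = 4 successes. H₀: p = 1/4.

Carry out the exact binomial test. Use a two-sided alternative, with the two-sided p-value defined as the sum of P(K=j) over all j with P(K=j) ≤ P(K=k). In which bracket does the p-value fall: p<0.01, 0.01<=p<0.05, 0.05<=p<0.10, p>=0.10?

Exact binomial: n=36, k=4, p₀=1/4=0.2500
P(X=j) = C(n,j)·p₀^j·(1−p₀)^(n−j); p = Σ P(X=j) over j with P(X=j) ≤ P(X=4)
p-value (two-sided) = 0.05507
→ bracket: 0.05<=p<0.10

p-value bracket: 0.05<=p<0.10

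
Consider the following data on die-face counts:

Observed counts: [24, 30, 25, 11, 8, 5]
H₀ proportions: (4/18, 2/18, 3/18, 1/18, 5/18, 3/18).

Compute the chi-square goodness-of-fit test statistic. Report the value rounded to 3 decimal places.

test statistic = 62.052

n = 103; E_i = n·p_i = [22.89, 11.44, 17.17, 5.72, 28.61, 17.17]
χ² = (24−22.89)²/22.89 + (30−11.44)²/11.44 + (25−17.17)²/17.17 + (11−5.72)²/5.72 + (8−28.61)²/28.61 + (5−17.17)²/17.17 = 62.0524
df = 5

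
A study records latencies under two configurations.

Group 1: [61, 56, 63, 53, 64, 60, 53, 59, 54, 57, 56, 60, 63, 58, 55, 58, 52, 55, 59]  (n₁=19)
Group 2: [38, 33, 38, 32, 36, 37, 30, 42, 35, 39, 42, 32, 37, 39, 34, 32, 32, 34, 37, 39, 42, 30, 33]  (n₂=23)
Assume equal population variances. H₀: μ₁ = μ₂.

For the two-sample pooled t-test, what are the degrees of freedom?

df = n₁ + n₂ − 2 = 19 + 23 − 2 = 40

degrees of freedom = 40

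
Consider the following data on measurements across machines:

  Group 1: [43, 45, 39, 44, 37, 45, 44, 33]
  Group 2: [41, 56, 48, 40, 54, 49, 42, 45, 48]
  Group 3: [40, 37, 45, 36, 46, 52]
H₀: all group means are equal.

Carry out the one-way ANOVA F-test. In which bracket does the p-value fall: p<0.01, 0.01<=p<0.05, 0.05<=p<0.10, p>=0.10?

Group means [41.25, 47.00, 42.67], grand mean 43.870
SSB = Σnᵢ(x̄ᵢ−x̄)² = 151.775; SSW = ΣΣ(x−x̄ᵢ)² = 574.833
MSB = 151.775/2 = 75.8877; MSW = 574.833/20 = 28.7417
F = MSB/MSW = 2.6403
df = (2, 20)
p-value (upper-tail) = 0.09603
→ bracket: 0.05<=p<0.10

p-value bracket: 0.05<=p<0.10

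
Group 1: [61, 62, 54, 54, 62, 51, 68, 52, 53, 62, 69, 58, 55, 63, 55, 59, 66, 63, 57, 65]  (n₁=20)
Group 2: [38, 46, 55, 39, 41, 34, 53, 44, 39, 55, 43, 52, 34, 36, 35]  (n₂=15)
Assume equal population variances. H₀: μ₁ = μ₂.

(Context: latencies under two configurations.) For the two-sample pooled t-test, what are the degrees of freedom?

df = n₁ + n₂ − 2 = 20 + 15 − 2 = 33

degrees of freedom = 33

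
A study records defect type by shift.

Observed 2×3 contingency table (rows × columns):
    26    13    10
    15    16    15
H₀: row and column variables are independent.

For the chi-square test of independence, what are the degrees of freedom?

df = (r−1)(c−1) = (2−1)·(3−1) = 2

degrees of freedom = 2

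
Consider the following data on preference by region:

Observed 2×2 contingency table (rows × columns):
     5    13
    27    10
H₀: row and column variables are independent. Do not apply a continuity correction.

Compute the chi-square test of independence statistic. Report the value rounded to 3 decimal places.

test statistic = 10.166

Row totals [18, 37], col totals [32, 23], n=55
χ² = (5−10.47)²/10.47 + (13−7.53)²/7.53 + (27−21.53)²/21.53 + (10−15.47)²/15.47 = 10.1658
df = 1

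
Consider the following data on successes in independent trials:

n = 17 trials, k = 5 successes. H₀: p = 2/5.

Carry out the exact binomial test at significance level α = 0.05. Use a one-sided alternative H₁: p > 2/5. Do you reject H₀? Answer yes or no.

reject H₀: no

Exact binomial: n=17, k=5, p₀=2/5=0.4000
P(X≥5) from Σ C(n,i)·p₀^i·(1−p₀)^(n−i)
p-value (one-sided, H₁ greater) = 0.87400
At α=0.05: p ≥ α → fail to reject H₀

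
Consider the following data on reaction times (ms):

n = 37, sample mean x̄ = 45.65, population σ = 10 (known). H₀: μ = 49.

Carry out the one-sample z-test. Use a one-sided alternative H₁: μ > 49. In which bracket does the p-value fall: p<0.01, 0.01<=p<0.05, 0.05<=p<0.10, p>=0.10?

SE = σ/√n = 10/√37 = 1.6440
z = (x̄−μ₀)/SE = (45.65−49)/1.6440 = -2.0377
p-value (one-sided, H₁ greater) = 0.97921
→ bracket: p>=0.10

p-value bracket: p>=0.10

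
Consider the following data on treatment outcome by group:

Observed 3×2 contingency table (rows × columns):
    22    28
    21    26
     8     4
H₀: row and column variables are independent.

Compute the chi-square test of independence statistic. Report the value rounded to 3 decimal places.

test statistic = 2.145

Row totals [50, 47, 12], col totals [51, 58], n=109
χ² = (22−23.39)²/23.39 + (28−26.61)²/26.61 + (21−21.99)²/21.99 + (26−25.01)²/25.01 + (8−5.61)²/5.61 + (4−6.39)²/6.39 = 2.1446
df = 2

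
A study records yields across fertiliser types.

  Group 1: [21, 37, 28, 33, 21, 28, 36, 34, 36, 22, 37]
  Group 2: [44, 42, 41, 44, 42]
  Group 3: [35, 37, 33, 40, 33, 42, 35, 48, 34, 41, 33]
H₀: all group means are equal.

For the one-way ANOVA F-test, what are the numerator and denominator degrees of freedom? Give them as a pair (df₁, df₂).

k = 3 groups, N = 27 total
df = (k−1, N−k) = (3−1, 27−3) = (2, 24)

degrees of freedom = [2, 24]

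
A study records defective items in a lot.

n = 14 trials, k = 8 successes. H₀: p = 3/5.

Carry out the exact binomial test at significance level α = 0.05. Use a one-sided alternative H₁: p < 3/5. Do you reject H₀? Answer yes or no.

reject H₀: no

Exact binomial: n=14, k=8, p₀=3/5=0.6000
P(X≤8) from Σ C(n,i)·p₀^i·(1−p₀)^(n−i)
p-value (one-sided, H₁ less) = 0.51415
At α=0.05: p ≥ α → fail to reject H₀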